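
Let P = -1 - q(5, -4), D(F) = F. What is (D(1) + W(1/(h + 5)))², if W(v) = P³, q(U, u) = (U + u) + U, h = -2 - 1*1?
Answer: 116964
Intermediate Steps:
h = -3 (h = -2 - 1 = -3)
q(U, u) = u + 2*U
P = -7 (P = -1 - (-4 + 2*5) = -1 - (-4 + 10) = -1 - 1*6 = -1 - 6 = -7)
W(v) = -343 (W(v) = (-7)³ = -343)
(D(1) + W(1/(h + 5)))² = (1 - 343)² = (-342)² = 116964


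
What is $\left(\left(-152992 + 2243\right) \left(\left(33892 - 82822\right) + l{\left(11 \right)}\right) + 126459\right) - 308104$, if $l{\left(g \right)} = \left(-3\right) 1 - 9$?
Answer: $7377775913$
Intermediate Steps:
$l{\left(g \right)} = -12$ ($l{\left(g \right)} = -3 - 9 = -12$)
$\left(\left(-152992 + 2243\right) \left(\left(33892 - 82822\right) + l{\left(11 \right)}\right) + 126459\right) - 308104 = \left(\left(-152992 + 2243\right) \left(\left(33892 - 82822\right) - 12\right) + 126459\right) - 308104 = \left(- 150749 \left(\left(33892 - 82822\right) - 12\right) + 126459\right) - 308104 = \left(- 150749 \left(-48930 - 12\right) + 126459\right) - 308104 = \left(\left(-150749\right) \left(-48942\right) + 126459\right) - 308104 = \left(7377957558 + 126459\right) - 308104 = 7378084017 - 308104 = 7377775913$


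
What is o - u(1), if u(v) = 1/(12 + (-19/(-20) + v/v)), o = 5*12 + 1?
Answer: 16999/279 ≈ 60.928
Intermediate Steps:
o = 61 (o = 60 + 1 = 61)
u(v) = 20/279 (u(v) = 1/(12 + (-19*(-1/20) + 1)) = 1/(12 + (19/20 + 1)) = 1/(12 + 39/20) = 1/(279/20) = 20/279)
o - u(1) = 61 - 1*20/279 = 61 - 20/279 = 16999/279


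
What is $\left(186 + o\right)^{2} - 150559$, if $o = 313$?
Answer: $98442$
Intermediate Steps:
$\left(186 + o\right)^{2} - 150559 = \left(186 + 313\right)^{2} - 150559 = 499^{2} - 150559 = 249001 - 150559 = 98442$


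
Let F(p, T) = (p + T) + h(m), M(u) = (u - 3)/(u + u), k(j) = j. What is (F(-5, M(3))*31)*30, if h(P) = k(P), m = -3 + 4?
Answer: -3720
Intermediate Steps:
m = 1
h(P) = P
M(u) = (-3 + u)/(2*u) (M(u) = (-3 + u)/((2*u)) = (-3 + u)*(1/(2*u)) = (-3 + u)/(2*u))
F(p, T) = 1 + T + p (F(p, T) = (p + T) + 1 = (T + p) + 1 = 1 + T + p)
(F(-5, M(3))*31)*30 = ((1 + (1/2)*(-3 + 3)/3 - 5)*31)*30 = ((1 + (1/2)*(1/3)*0 - 5)*31)*30 = ((1 + 0 - 5)*31)*30 = -4*31*30 = -124*30 = -3720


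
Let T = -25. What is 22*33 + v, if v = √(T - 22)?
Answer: 726 + I*√47 ≈ 726.0 + 6.8557*I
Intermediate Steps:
v = I*√47 (v = √(-25 - 22) = √(-47) = I*√47 ≈ 6.8557*I)
22*33 + v = 22*33 + I*√47 = 726 + I*√47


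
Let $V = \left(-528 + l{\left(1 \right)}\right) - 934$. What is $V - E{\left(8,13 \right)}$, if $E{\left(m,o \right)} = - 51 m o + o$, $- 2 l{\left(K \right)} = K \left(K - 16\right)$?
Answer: $\frac{7673}{2} \approx 3836.5$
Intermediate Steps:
$l{\left(K \right)} = - \frac{K \left(-16 + K\right)}{2}$ ($l{\left(K \right)} = - \frac{K \left(K - 16\right)}{2} = - \frac{K \left(-16 + K\right)}{2}$)
$V = - \frac{2909}{2}$ ($V = \left(-528 + \frac{1}{2} \cdot 1 \left(16 - 1\right)\right) - 934 = \left(-528 + \frac{1}{2} \cdot 1 \cdot 15\right) - 934 = \left(-528 + \frac{15}{2}\right) - 934 = - \frac{1041}{2} - 934 = - \frac{2909}{2} \approx -1454.5$)
$E{\left(m,o \right)} = o - 51 m o$ ($E{\left(m,o \right)} = - 51 m o + o = o - 51 m o$)
$V - E{\left(8,13 \right)} = - \frac{2909}{2} - 13 \left(1 - 408\right) = - \frac{2909}{2} - 13 \left(-407\right) = - \frac{2909}{2} - -5291 = - \frac{2909}{2} + 5291 = \frac{7673}{2}$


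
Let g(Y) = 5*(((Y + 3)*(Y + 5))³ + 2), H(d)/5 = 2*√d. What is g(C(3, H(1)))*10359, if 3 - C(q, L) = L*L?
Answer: 33499234289560230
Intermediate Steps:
H(d) = 10*√d (H(d) = 5*(2*√d) = 10*√d)
C(q, L) = 3 - L² (C(q, L) = 3 - L*L = 3 - L²)
g(Y) = 10 + 5*(3 + Y)³*(5 + Y)³ (g(Y) = 5*(((3 + Y)*(5 + Y))³ + 2) = 5*((3 + Y)³*(5 + Y)³ + 2) = 5*(2 + (3 + Y)³*(5 + Y)³) = 10 + 5*(3 + Y)³*(5 + Y)³)
g(C(3, H(1)))*10359 = (10 + 5*(3 + (3 - (10*√1)²))³*(5 + (3 - (10*√1)²))³)*10359 = (10 + 5*(3 + (3 - (10*1)²))³*(5 + (3 - (10*1)²))³)*10359 = (10 + 5*(3 + (3 - 1*10²))³*(5 + (3 - 1*10²))³)*10359 = (10 + 5*(3 + (3 - 1*100))³*(5 + (3 - 1*100))³)*10359 = (10 + 5*(3 + (3 - 100))³*(5 + (3 - 100))³)*10359 = (10 + 5*(3 - 97)³*(5 - 97)³)*10359 = (10 + 5*(-94)³*(-92)³)*10359 = (10 + 5*(-830584)*(-778688))*10359 = (10 + 3233828968960)*10359 = 3233828968970*10359 = 33499234289560230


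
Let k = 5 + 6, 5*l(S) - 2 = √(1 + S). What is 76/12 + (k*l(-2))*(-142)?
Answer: -9277/15 - 1562*I/5 ≈ -618.47 - 312.4*I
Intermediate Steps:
l(S) = ⅖ + √(1 + S)/5
k = 11
76/12 + (k*l(-2))*(-142) = 76/12 + (11*(⅖ + √(1 - 2)/5))*(-142) = 76*(1/12) + (11*(⅖ + √(-1)/5))*(-142) = 19/3 + (11*(⅖ + I/5))*(-142) = 19/3 + (22/5 + 11*I/5)*(-142) = 19/3 + (-3124/5 - 1562*I/5) = -9277/15 - 1562*I/5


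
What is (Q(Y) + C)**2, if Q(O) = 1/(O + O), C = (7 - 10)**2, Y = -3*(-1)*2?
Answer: 11881/144 ≈ 82.507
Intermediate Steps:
Y = 6 (Y = 3*2 = 6)
C = 9 (C = (-3)**2 = 9)
Q(O) = 1/(2*O)
(Q(Y) + C)**2 = ((1/2)/6 + 9)**2 = ((1/2)*(1/6) + 9)**2 = (1/12 + 9)**2 = (109/12)**2 = 11881/144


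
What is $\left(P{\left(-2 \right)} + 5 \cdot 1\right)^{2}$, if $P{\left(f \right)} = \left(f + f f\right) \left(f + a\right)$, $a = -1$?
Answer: $1$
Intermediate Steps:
$P{\left(f \right)} = \left(-1 + f\right) \left(f + f^{2}\right)$ ($P{\left(f \right)} = \left(f + f f\right) \left(f - 1\right) = \left(f + f^{2}\right) \left(-1 + f\right) = \left(-1 + f\right) \left(f + f^{2}\right)$)
$\left(P{\left(-2 \right)} + 5 \cdot 1\right)^{2} = \left(\left(\left(-2\right)^{3} - -2\right) + 5 \cdot 1\right)^{2} = \left(\left(-8 + 2\right) + 5\right)^{2} = \left(-6 + 5\right)^{2} = \left(-1\right)^{2} = 1$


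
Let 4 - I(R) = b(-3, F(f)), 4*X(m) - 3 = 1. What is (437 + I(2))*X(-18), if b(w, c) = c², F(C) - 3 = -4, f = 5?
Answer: 440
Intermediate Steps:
F(C) = -1 (F(C) = 3 - 4 = -1)
X(m) = 1 (X(m) = ¾ + (¼)*1 = ¾ + ¼ = 1)
I(R) = 3 (I(R) = 4 - 1*(-1)² = 4 - 1*1 = 4 - 1 = 3)
(437 + I(2))*X(-18) = (437 + 3)*1 = 440*1 = 440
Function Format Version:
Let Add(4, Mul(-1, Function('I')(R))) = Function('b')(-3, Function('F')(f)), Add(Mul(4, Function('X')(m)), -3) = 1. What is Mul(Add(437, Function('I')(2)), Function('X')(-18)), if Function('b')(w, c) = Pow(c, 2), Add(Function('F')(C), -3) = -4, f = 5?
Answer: 440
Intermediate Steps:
Function('F')(C) = -1 (Function('F')(C) = Add(3, -4) = -1)
Function('X')(m) = 1 (Function('X')(m) = Add(Rational(3, 4), Mul(Rational(1, 4), 1)) = Add(Rational(3, 4), Rational(1, 4)) = 1)
Function('I')(R) = 3 (Function('I')(R) = Add(4, Mul(-1, Pow(-1, 2))) = Add(4, Mul(-1, 1)) = Add(4, -1) = 3)
Mul(Add(437, Function('I')(2)), Function('X')(-18)) = Mul(Add(437, 3), 1) = Mul(440, 1) = 440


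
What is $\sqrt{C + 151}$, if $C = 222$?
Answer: $\sqrt{373} \approx 19.313$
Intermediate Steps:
$\sqrt{C + 151} = \sqrt{222 + 151} = \sqrt{373}$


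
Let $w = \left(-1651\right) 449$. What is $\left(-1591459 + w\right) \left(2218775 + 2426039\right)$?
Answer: $-10835227017012$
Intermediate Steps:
$w = -741299$
$\left(-1591459 + w\right) \left(2218775 + 2426039\right) = \left(-1591459 - 741299\right) \left(2218775 + 2426039\right) = \left(-2332758\right) 4644814 = -10835227017012$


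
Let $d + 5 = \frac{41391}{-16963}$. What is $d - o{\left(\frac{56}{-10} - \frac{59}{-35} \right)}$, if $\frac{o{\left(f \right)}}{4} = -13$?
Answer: $\frac{755870}{16963} \approx 44.56$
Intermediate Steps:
$o{\left(f \right)} = -52$ ($o{\left(f \right)} = 4 \left(-13\right) = -52$)
$d = - \frac{126206}{16963}$ ($d = -5 + \frac{41391}{-16963} = -5 + 41391 \left(- \frac{1}{16963}\right) = -5 - \frac{41391}{16963} = - \frac{126206}{16963} \approx -7.4401$)
$d - o{\left(\frac{56}{-10} - \frac{59}{-35} \right)} = - \frac{126206}{16963} - -52 = - \frac{126206}{16963} + 52 = \frac{755870}{16963}$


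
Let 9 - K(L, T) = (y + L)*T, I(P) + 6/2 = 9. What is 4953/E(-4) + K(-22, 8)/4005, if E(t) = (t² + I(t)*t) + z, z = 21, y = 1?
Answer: 508694/1335 ≈ 381.04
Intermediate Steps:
I(P) = 6 (I(P) = -3 + 9 = 6)
E(t) = 21 + t² + 6*t (E(t) = (t² + 6*t) + 21 = 21 + t² + 6*t)
K(L, T) = 9 - T*(1 + L) (K(L, T) = 9 - (1 + L)*T = 9 - T*(1 + L))
4953/E(-4) + K(-22, 8)/4005 = 4953/(21 + (-4)² + 6*(-4)) + (9 - 1*8 - 1*(-22)*8)/4005 = 4953/(21 + 16 - 24) + (9 - 8 + 176)*(1/4005) = 4953/13 + 177*(1/4005) = 4953*(1/13) + 59/1335 = 381 + 59/1335 = 508694/1335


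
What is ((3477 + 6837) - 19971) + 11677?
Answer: 2020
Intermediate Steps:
((3477 + 6837) - 19971) + 11677 = (10314 - 19971) + 11677 = -9657 + 11677 = 2020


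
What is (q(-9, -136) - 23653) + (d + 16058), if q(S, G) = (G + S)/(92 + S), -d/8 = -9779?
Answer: 5862726/83 ≈ 70635.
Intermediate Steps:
d = 78232 (d = -8*(-9779) = 78232)
q(S, G) = (G + S)/(92 + S)
(q(-9, -136) - 23653) + (d + 16058) = ((-136 - 9)/(92 - 9) - 23653) + (78232 + 16058) = (-145/83 - 23653) + 94290 = -1963344/83 + 94290 = 5862726/83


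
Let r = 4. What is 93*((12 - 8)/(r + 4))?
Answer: 93/2 ≈ 46.500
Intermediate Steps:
93*((12 - 8)/(r + 4)) = 93*((12 - 8)/(4 + 4)) = 93*(4/8) = 93*(4*(1/8)) = 93*(1/2) = 93/2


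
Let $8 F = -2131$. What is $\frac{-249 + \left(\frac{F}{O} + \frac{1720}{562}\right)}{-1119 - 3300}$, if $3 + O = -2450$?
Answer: $\frac{1355596205}{24367886136} \approx 0.05563$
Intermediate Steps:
$F = - \frac{2131}{8}$ ($F = \frac{1}{8} \left(-2131\right) = - \frac{2131}{8} \approx -266.38$)
$O = -2453$ ($O = -3 - 2450 = -2453$)
$\frac{-249 + \left(\frac{F}{O} + \frac{1720}{562}\right)}{-1119 - 3300} = \frac{-249 + \left(- \frac{2131}{8 \left(-2453\right)} + \frac{1720}{562}\right)}{-1119 - 3300} = \frac{-249 + \left(\left(- \frac{2131}{8}\right) \left(- \frac{1}{2453}\right) + 1720 \cdot \frac{1}{562}\right)}{-4419} = \left(-249 + \left(\frac{2131}{19624} + \frac{860}{281}\right)\right) \left(- \frac{1}{4419}\right) = \left(-249 + \frac{17475451}{5514344}\right) \left(- \frac{1}{4419}\right) = \left(- \frac{1355596205}{5514344}\right) \left(- \frac{1}{4419}\right) = \frac{1355596205}{24367886136}$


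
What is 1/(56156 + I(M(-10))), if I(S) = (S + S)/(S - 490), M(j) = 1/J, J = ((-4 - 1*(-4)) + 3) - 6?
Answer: 1471/82605478 ≈ 1.7808e-5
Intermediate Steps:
J = -3 (J = ((-4 + 4) + 3) - 6 = (0 + 3) - 6 = 3 - 6 = -3)
M(j) = -1/3 (M(j) = 1/(-3) = -1/3)
I(S) = 2*S/(-490 + S) (I(S) = (2*S)/(-490 + S) = 2*S/(-490 + S))
1/(56156 + I(M(-10))) = 1/(56156 + 2*(-1/3)/(-490 - 1/3)) = 1/(56156 + 2*(-1/3)/(-1471/3)) = 1/(56156 + 2*(-1/3)*(-3/1471)) = 1/(56156 + 2/1471) = 1/(82605478/1471) = 1471/82605478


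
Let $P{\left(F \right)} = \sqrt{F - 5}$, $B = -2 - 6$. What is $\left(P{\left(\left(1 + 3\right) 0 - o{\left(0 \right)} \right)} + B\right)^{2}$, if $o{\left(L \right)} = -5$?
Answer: $64$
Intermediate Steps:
$B = -8$
$P{\left(F \right)} = \sqrt{-5 + F}$
$\left(P{\left(\left(1 + 3\right) 0 - o{\left(0 \right)} \right)} + B\right)^{2} = \left(\sqrt{-5 + \left(\left(1 + 3\right) 0 - -5\right)} - 8\right)^{2} = \left(\sqrt{-5 + \left(4 \cdot 0 + 5\right)} - 8\right)^{2} = \left(\sqrt{-5 + \left(0 + 5\right)} - 8\right)^{2} = \left(\sqrt{-5 + 5} - 8\right)^{2} = \left(\sqrt{0} - 8\right)^{2} = \left(0 - 8\right)^{2} = \left(-8\right)^{2} = 64$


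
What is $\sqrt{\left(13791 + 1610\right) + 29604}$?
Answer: $\sqrt{45005} \approx 212.14$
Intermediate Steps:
$\sqrt{\left(13791 + 1610\right) + 29604} = \sqrt{15401 + 29604} = \sqrt{45005}$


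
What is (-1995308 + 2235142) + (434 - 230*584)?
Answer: 105948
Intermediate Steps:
(-1995308 + 2235142) + (434 - 230*584) = 239834 + (434 - 134320) = 239834 - 133886 = 105948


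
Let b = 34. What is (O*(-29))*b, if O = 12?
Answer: -11832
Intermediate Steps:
(O*(-29))*b = (12*(-29))*34 = -348*34 = -11832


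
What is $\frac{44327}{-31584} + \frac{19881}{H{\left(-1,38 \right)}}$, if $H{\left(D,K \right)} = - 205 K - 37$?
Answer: $- \frac{324956311}{82402656} \approx -3.9435$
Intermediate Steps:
$H{\left(D,K \right)} = -37 - 205 K$
$\frac{44327}{-31584} + \frac{19881}{H{\left(-1,38 \right)}} = \frac{44327}{-31584} + \frac{19881}{-37 - 7790} = 44327 \left(- \frac{1}{31584}\right) + \frac{19881}{-37 - 7790} = - \frac{44327}{31584} + \frac{19881}{-7827} = - \frac{44327}{31584} + 19881 \left(- \frac{1}{7827}\right) = - \frac{44327}{31584} - \frac{6627}{2609} = - \frac{324956311}{82402656}$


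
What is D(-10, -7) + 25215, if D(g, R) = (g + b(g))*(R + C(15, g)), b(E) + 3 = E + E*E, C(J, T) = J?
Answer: 25831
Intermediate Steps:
b(E) = -3 + E + E**2 (b(E) = -3 + (E + E*E) = -3 + (E + E**2) = -3 + E + E**2)
D(g, R) = (15 + R)*(-3 + g**2 + 2*g) (D(g, R) = (g + (-3 + g + g**2))*(R + 15) = (-3 + g**2 + 2*g)*(15 + R) = (15 + R)*(-3 + g**2 + 2*g))
D(-10, -7) + 25215 = (-45 + 15*(-10)**2 + 30*(-10) - 7*(-10) - 7*(-3 - 10 + (-10)**2)) + 25215 = (-45 + 15*100 - 300 + 70 - 7*(-3 - 10 + 100)) + 25215 = (-45 + 1500 - 300 + 70 - 7*87) + 25215 = (-45 + 1500 - 300 + 70 - 609) + 25215 = 616 + 25215 = 25831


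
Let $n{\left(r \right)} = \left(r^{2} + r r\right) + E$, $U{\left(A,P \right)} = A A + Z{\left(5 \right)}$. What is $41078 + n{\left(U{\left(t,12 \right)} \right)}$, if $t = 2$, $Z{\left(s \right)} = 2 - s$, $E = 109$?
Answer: $41189$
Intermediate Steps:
$U{\left(A,P \right)} = -3 + A^{2}$ ($U{\left(A,P \right)} = A A + \left(2 - 5\right) = A^{2} + \left(2 - 5\right) = A^{2} - 3 = -3 + A^{2}$)
$n{\left(r \right)} = 109 + 2 r^{2}$ ($n{\left(r \right)} = \left(r^{2} + r r\right) + 109 = \left(r^{2} + r^{2}\right) + 109 = 2 r^{2} + 109 = 109 + 2 r^{2}$)
$41078 + n{\left(U{\left(t,12 \right)} \right)} = 41078 + \left(109 + 2 \left(-3 + 2^{2}\right)^{2}\right) = 41078 + \left(109 + 2 \left(-3 + 4\right)^{2}\right) = 41078 + \left(109 + 2 \cdot 1^{2}\right) = 41078 + \left(109 + 2 \cdot 1\right) = 41078 + \left(109 + 2\right) = 41078 + 111 = 41189$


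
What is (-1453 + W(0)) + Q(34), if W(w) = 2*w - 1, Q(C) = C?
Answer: -1420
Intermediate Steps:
W(w) = -1 + 2*w
(-1453 + W(0)) + Q(34) = (-1453 + (-1 + 2*0)) + 34 = (-1453 + (-1 + 0)) + 34 = (-1453 - 1) + 34 = -1454 + 34 = -1420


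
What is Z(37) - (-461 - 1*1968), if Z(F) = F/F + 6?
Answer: 2436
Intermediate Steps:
Z(F) = 7 (Z(F) = 1 + 6 = 7)
Z(37) - (-461 - 1*1968) = 7 - (-461 - 1*1968) = 7 - (-461 - 1968) = 7 - 1*(-2429) = 7 + 2429 = 2436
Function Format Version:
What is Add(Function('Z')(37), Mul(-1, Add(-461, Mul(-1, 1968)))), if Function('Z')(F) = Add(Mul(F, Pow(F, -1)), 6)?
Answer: 2436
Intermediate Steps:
Function('Z')(F) = 7 (Function('Z')(F) = Add(1, 6) = 7)
Add(Function('Z')(37), Mul(-1, Add(-461, Mul(-1, 1968)))) = Add(7, Mul(-1, Add(-461, Mul(-1, 1968)))) = Add(7, Mul(-1, Add(-461, -1968))) = Add(7, Mul(-1, -2429)) = Add(7, 2429) = 2436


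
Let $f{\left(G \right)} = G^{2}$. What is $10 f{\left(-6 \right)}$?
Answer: $360$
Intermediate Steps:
$10 f{\left(-6 \right)} = 10 \left(-6\right)^{2} = 10 \cdot 36 = 360$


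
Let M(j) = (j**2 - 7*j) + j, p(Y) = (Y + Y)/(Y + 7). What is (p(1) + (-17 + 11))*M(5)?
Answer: 115/4 ≈ 28.750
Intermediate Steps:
p(Y) = 2*Y/(7 + Y) (p(Y) = (2*Y)/(7 + Y) = 2*Y/(7 + Y))
M(j) = j**2 - 6*j
(p(1) + (-17 + 11))*M(5) = (2*1/(7 + 1) + (-17 + 11))*(5*(-6 + 5)) = (2*1/8 - 6)*(5*(-1)) = (2*1*(1/8) - 6)*(-5) = (1/4 - 6)*(-5) = -23/4*(-5) = 115/4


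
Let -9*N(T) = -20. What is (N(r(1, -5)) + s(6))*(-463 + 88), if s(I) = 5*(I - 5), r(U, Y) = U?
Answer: -8125/3 ≈ -2708.3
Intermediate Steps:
s(I) = -25 + 5*I (s(I) = 5*(-5 + I) = -25 + 5*I)
N(T) = 20/9 (N(T) = -1/9*(-20) = 20/9)
(N(r(1, -5)) + s(6))*(-463 + 88) = (20/9 + (-25 + 5*6))*(-463 + 88) = (20/9 + (-25 + 30))*(-375) = (20/9 + 5)*(-375) = (65/9)*(-375) = -8125/3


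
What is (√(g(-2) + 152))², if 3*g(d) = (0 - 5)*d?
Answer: 466/3 ≈ 155.33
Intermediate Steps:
g(d) = -5*d/3 (g(d) = ((0 - 5)*d)/3 = (-5*d)/3 = -5*d/3)
(√(g(-2) + 152))² = (√(-5/3*(-2) + 152))² = (√(10/3 + 152))² = (√(466/3))² = (√1398/3)² = 466/3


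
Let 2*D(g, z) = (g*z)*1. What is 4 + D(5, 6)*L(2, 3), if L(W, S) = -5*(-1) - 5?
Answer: 4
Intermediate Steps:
D(g, z) = g*z/2 (D(g, z) = ((g*z)*1)/2 = (g*z)/2 = g*z/2)
L(W, S) = 0 (L(W, S) = 5 - 5 = 0)
4 + D(5, 6)*L(2, 3) = 4 + ((½)*5*6)*0 = 4 + 15*0 = 4 + 0 = 4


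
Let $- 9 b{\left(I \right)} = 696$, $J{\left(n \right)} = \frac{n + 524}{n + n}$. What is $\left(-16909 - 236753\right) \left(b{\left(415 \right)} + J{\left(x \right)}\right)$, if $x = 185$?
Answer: $\frac{3539134501}{185} \approx 1.913 \cdot 10^{7}$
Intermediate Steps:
$J{\left(n \right)} = \frac{524 + n}{2 n}$
$b{\left(I \right)} = - \frac{232}{3}$ ($b{\left(I \right)} = \left(- \frac{1}{9}\right) 696 = - \frac{232}{3}$)
$\left(-16909 - 236753\right) \left(b{\left(415 \right)} + J{\left(x \right)}\right) = \left(-16909 - 236753\right) \left(- \frac{232}{3} + \frac{524 + 185}{2 \cdot 185}\right) = - 253662 \left(- \frac{232}{3} + \frac{1}{2} \cdot \frac{1}{185} \cdot 709\right) = - 253662 \left(- \frac{232}{3} + \frac{709}{370}\right) = \left(-253662\right) \left(- \frac{83713}{1110}\right) = \frac{3539134501}{185}$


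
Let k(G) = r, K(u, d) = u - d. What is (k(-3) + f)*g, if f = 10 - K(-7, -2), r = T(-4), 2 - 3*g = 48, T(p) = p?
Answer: -506/3 ≈ -168.67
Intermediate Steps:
g = -46/3 (g = ⅔ - ⅓*48 = ⅔ - 16 = -46/3 ≈ -15.333)
r = -4
k(G) = -4
f = 15 (f = 10 - (-7 - 1*(-2)) = 10 - (-7 + 2) = 10 - 1*(-5) = 10 + 5 = 15)
(k(-3) + f)*g = (-4 + 15)*(-46/3) = 11*(-46/3) = -506/3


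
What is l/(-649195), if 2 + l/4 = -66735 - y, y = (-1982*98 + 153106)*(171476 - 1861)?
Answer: -27904792852/649195 ≈ -42984.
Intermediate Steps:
y = -6976264950 (y = (-194236 + 153106)*169615 = -41130*169615 = -6976264950)
l = 27904792852 (l = -8 + 4*(-66735 - 1*(-6976264950)) = -8 + 4*(-66735 + 6976264950) = -8 + 4*6976198215 = -8 + 27904792860 = 27904792852)
l/(-649195) = 27904792852/(-649195) = 27904792852*(-1/649195) = -27904792852/649195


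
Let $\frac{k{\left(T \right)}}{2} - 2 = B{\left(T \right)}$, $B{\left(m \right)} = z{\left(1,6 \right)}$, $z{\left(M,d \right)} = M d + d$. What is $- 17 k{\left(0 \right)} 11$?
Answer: $-5236$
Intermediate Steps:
$z{\left(M,d \right)} = d + M d$
$B{\left(m \right)} = 12$ ($B{\left(m \right)} = 6 \left(1 + 1\right) = 6 \cdot 2 = 12$)
$k{\left(T \right)} = 28$ ($k{\left(T \right)} = 4 + 2 \cdot 12 = 4 + 24 = 28$)
$- 17 k{\left(0 \right)} 11 = \left(-17\right) 28 \cdot 11 = \left(-476\right) 11 = -5236$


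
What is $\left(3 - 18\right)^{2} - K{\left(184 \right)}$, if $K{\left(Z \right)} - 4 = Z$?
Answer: $37$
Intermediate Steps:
$K{\left(Z \right)} = 4 + Z$
$\left(3 - 18\right)^{2} - K{\left(184 \right)} = \left(3 - 18\right)^{2} - \left(4 + 184\right) = \left(-15\right)^{2} - 188 = 225 - 188 = 37$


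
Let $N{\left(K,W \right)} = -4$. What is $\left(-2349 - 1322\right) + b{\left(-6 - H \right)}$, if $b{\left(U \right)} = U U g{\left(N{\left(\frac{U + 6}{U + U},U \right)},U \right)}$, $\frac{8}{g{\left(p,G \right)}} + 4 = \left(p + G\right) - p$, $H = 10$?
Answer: $- \frac{18867}{5} \approx -3773.4$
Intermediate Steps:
$g{\left(p,G \right)} = \frac{8}{-4 + G}$ ($g{\left(p,G \right)} = \frac{8}{-4 + \left(\left(p + G\right) - p\right)} = \frac{8}{-4 + \left(\left(G + p\right) - p\right)} = \frac{8}{-4 + G}$)
$b{\left(U \right)} = \frac{8 U^{2}}{-4 + U}$ ($b{\left(U \right)} = U U \frac{8}{-4 + U} = U^{2} \frac{8}{-4 + U} = \frac{8 U^{2}}{-4 + U}$)
$\left(-2349 - 1322\right) + b{\left(-6 - H \right)} = \left(-2349 - 1322\right) + \frac{8 \left(-6 - 10\right)^{2}}{-4 - 16} = -3671 + \frac{8 \left(-6 - 10\right)^{2}}{-4 - 16} = -3671 + \frac{8 \left(-16\right)^{2}}{-4 - 16} = -3671 + 8 \cdot 256 \frac{1}{-20} = -3671 + 8 \cdot 256 \left(- \frac{1}{20}\right) = -3671 - \frac{512}{5} = - \frac{18867}{5}$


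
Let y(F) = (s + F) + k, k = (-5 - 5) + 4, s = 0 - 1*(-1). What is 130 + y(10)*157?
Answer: 915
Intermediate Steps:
s = 1 (s = 0 + 1 = 1)
k = -6 (k = -10 + 4 = -6)
y(F) = -5 + F (y(F) = (1 + F) - 6 = -5 + F)
130 + y(10)*157 = 130 + (-5 + 10)*157 = 130 + 5*157 = 130 + 785 = 915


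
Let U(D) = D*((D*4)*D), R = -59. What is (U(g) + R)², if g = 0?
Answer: 3481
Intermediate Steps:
U(D) = 4*D³ (U(D) = D*((4*D)*D) = D*(4*D²) = 4*D³)
(U(g) + R)² = (4*0³ - 59)² = (4*0 - 59)² = (0 - 59)² = (-59)² = 3481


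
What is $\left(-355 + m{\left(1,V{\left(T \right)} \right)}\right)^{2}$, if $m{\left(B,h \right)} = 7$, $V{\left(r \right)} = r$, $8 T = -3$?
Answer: $121104$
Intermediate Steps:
$T = - \frac{3}{8}$ ($T = \frac{1}{8} \left(-3\right) = - \frac{3}{8} \approx -0.375$)
$\left(-355 + m{\left(1,V{\left(T \right)} \right)}\right)^{2} = \left(-355 + 7\right)^{2} = \left(-348\right)^{2} = 121104$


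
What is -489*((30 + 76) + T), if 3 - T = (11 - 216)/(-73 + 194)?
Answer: -6549666/121 ≈ -54130.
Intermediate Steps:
T = 568/121 (T = 3 - (11 - 216)/(-73 + 194) = 3 - (-205)/121 = 3 - 1*(-205/121) = 3 + 205/121 = 568/121 ≈ 4.6942)
-489*((30 + 76) + T) = -489*((30 + 76) + 568/121) = -489*(106 + 568/121) = -489*13394/121 = -6549666/121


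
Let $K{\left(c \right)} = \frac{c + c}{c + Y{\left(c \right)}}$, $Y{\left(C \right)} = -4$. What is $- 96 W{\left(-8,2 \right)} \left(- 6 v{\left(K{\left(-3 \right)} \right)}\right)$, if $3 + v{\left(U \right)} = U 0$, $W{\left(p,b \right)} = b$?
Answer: $-3456$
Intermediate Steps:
$K{\left(c \right)} = \frac{2 c}{-4 + c}$ ($K{\left(c \right)} = \frac{c + c}{c - 4} = \frac{2 c}{-4 + c}$)
$v{\left(U \right)} = -3$ ($v{\left(U \right)} = -3 + U 0 = -3 + 0 = -3$)
$- 96 W{\left(-8,2 \right)} \left(- 6 v{\left(K{\left(-3 \right)} \right)}\right) = \left(-96\right) 2 \left(\left(-6\right) \left(-3\right)\right) = \left(-192\right) 18 = -3456$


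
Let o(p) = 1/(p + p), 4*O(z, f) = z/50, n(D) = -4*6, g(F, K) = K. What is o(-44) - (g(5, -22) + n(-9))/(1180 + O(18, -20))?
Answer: 286791/10384792 ≈ 0.027616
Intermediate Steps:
n(D) = -24
O(z, f) = z/200 (O(z, f) = (z/50)/4 = z/200)
o(p) = 1/(2*p)
o(-44) - (g(5, -22) + n(-9))/(1180 + O(18, -20)) = (½)/(-44) - (-22 - 24)/(1180 + (1/200)*18) = (½)*(-1/44) - (-46)/(1180 + 9/100) = -1/88 - (-46)/118009/100 = -1/88 - (-46)*100/118009 = -1/88 - 1*(-4600/118009) = -1/88 + 4600/118009 = 286791/10384792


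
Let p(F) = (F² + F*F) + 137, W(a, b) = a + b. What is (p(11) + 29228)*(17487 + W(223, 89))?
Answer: 526974993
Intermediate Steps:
p(F) = 137 + 2*F² (p(F) = (F² + F²) + 137 = 2*F² + 137 = 137 + 2*F²)
(p(11) + 29228)*(17487 + W(223, 89)) = ((137 + 2*11²) + 29228)*(17487 + (223 + 89)) = ((137 + 2*121) + 29228)*(17487 + 312) = ((137 + 242) + 29228)*17799 = (379 + 29228)*17799 = 29607*17799 = 526974993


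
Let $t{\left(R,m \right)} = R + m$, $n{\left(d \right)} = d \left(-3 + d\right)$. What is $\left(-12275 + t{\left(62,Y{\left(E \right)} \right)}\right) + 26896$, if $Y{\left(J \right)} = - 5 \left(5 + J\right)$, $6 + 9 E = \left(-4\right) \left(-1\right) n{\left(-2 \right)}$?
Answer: $\frac{131752}{9} \approx 14639.0$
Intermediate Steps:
$E = \frac{34}{9}$ ($E = - \frac{2}{3} + \frac{\left(-4\right) \left(-1\right) \left(- 2 \left(-3 - 2\right)\right)}{9} = - \frac{2}{3} + \frac{4 \left(\left(-2\right) \left(-5\right)\right)}{9} = - \frac{2}{3} + \frac{4 \cdot 10}{9} = - \frac{2}{3} + \frac{1}{9} \cdot 40 = - \frac{2}{3} + \frac{40}{9} = \frac{34}{9} \approx 3.7778$)
$Y{\left(J \right)} = -25 - 5 J$
$\left(-12275 + t{\left(62,Y{\left(E \right)} \right)}\right) + 26896 = \left(-12275 + \left(62 - \frac{395}{9}\right)\right) + 26896 = \left(-12275 + \frac{163}{9}\right) + 26896 = - \frac{110312}{9} + 26896 = \frac{131752}{9}$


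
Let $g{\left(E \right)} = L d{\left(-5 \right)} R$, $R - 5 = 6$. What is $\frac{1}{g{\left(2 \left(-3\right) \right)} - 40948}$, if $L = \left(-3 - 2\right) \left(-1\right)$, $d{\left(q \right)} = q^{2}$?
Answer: $- \frac{1}{39573} \approx -2.527 \cdot 10^{-5}$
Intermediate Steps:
$R = 11$ ($R = 5 + 6 = 11$)
$L = 5$ ($L = \left(-5\right) \left(-1\right) = 5$)
$g{\left(E \right)} = 1375$ ($g{\left(E \right)} = 5 \left(-5\right)^{2} \cdot 11 = 5 \cdot 25 \cdot 11 = 125 \cdot 11 = 1375$)
$\frac{1}{g{\left(2 \left(-3\right) \right)} - 40948} = \frac{1}{1375 - 40948} = \frac{1}{-39573} = - \frac{1}{39573}$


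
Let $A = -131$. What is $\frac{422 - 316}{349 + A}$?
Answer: $\frac{53}{109} \approx 0.48624$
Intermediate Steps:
$\frac{422 - 316}{349 + A} = \frac{422 - 316}{349 - 131} = \frac{106}{218} = 106 \cdot \frac{1}{218} = \frac{53}{109}$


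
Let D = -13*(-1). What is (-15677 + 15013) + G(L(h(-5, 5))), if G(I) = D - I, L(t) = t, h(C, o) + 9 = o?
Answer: -647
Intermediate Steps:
D = 13
h(C, o) = -9 + o
G(I) = 13 - I
(-15677 + 15013) + G(L(h(-5, 5))) = (-15677 + 15013) + (13 - (-9 + 5)) = -664 + (13 - 1*(-4)) = -664 + (13 + 4) = -664 + 17 = -647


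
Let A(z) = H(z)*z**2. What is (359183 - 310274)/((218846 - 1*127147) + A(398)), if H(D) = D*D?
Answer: 6987/3584559845 ≈ 1.9492e-6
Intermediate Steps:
H(D) = D**2
A(z) = z**4 (A(z) = z**2*z**2 = z**4)
(359183 - 310274)/((218846 - 1*127147) + A(398)) = (359183 - 310274)/((218846 - 1*127147) + 398**4) = 48909/((218846 - 127147) + 25091827216) = 48909/(91699 + 25091827216) = 48909/25091918915 = 48909*(1/25091918915) = 6987/3584559845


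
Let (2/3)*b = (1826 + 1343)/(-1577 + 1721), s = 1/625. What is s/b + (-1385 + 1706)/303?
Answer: 211936571/200043125 ≈ 1.0595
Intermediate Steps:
s = 1/625 ≈ 0.0016000
b = 3169/96 (b = 3*((1826 + 1343)/(-1577 + 1721))/2 = 3*(3169/144)/2 = 3*(3169*(1/144))/2 = (3/2)*(3169/144) = 3169/96 ≈ 33.010)
s/b + (-1385 + 1706)/303 = 1/(625*(3169/96)) + (-1385 + 1706)/303 = (1/625)*(96/3169) + 321*(1/303) = 96/1980625 + 107/101 = 211936571/200043125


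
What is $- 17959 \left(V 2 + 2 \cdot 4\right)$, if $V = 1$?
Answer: $-179590$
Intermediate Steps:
$- 17959 \left(V 2 + 2 \cdot 4\right) = - 17959 \left(1 \cdot 2 + 2 \cdot 4\right) = - 17959 \left(2 + 8\right) = \left(-17959\right) 10 = -179590$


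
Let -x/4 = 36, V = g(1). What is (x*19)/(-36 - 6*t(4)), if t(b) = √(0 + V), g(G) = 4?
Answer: 57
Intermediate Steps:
V = 4
t(b) = 2 (t(b) = √(0 + 4) = √4 = 2)
x = -144 (x = -4*36 = -144)
(x*19)/(-36 - 6*t(4)) = (-144*19)/(-36 - 6*2) = -2736/(-36 - 12) = -2736/(-48) = -2736*(-1/48) = 57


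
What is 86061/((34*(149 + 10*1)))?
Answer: 28687/1802 ≈ 15.920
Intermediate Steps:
86061/((34*(149 + 10*1))) = 86061/((34*(149 + 10))) = 86061/((34*159)) = 86061/5406 = 86061*(1/5406) = 28687/1802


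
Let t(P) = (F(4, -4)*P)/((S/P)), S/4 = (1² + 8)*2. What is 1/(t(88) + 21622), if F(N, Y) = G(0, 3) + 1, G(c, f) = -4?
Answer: 3/63898 ≈ 4.6950e-5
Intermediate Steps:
F(N, Y) = -3 (F(N, Y) = -4 + 1 = -3)
S = 72 (S = 4*((1² + 8)*2) = 4*((1 + 8)*2) = 4*(9*2) = 4*18 = 72)
t(P) = -P²/24 (t(P) = (-3*P)/((72/P)) = (-3*P)*(P/72) = -P²/24)
1/(t(88) + 21622) = 1/(-1/24*88² + 21622) = 1/(-1/24*7744 + 21622) = 1/(-968/3 + 21622) = 1/(63898/3) = 3/63898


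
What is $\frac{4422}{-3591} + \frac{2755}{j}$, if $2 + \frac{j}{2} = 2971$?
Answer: $- \frac{5454877}{7107786} \approx -0.76745$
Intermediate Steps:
$j = 5938$ ($j = -4 + 2 \cdot 2971 = -4 + 5942 = 5938$)
$\frac{4422}{-3591} + \frac{2755}{j} = \frac{4422}{-3591} + \frac{2755}{5938} = 4422 \left(- \frac{1}{3591}\right) + 2755 \cdot \frac{1}{5938} = - \frac{1474}{1197} + \frac{2755}{5938} = - \frac{5454877}{7107786}$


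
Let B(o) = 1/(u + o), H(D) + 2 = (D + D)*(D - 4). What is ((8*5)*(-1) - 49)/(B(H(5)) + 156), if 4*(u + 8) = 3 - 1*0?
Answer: -267/472 ≈ -0.56568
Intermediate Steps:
H(D) = -2 + 2*D*(-4 + D) (H(D) = -2 + (D + D)*(D - 4) = -2 + (2*D)*(-4 + D) = -2 + 2*D*(-4 + D))
u = -29/4 (u = -8 + (3 - 1*0)/4 = -8 + (3 + 0)/4 = -8 + (1/4)*3 = -8 + 3/4 = -29/4 ≈ -7.2500)
B(o) = 1/(-29/4 + o)
((8*5)*(-1) - 49)/(B(H(5)) + 156) = ((8*5)*(-1) - 49)/(4/(-29 + 4*(-2 - 8*5 + 2*5**2)) + 156) = (40*(-1) - 49)/(4/(-29 + 4*(-2 - 40 + 2*25)) + 156) = (-40 - 49)/(4/(-29 + 4*(-2 - 40 + 50)) + 156) = -89/(4/(-29 + 4*8) + 156) = -89/(4/(-29 + 32) + 156) = -89/(4/3 + 156) = -89/472/3 = -89*3/472 = -267/472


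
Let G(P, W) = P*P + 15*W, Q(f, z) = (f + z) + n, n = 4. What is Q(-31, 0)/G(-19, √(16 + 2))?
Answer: -9747/126271 + 1215*√2/126271 ≈ -0.063583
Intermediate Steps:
Q(f, z) = 4 + f + z (Q(f, z) = (f + z) + 4 = 4 + f + z)
G(P, W) = P² + 15*W
Q(-31, 0)/G(-19, √(16 + 2)) = (4 - 31 + 0)/((-19)² + 15*√(16 + 2)) = -27/(361 + 15*√18) = -27/(361 + 15*(3*√2)) = -27/(361 + 45*√2)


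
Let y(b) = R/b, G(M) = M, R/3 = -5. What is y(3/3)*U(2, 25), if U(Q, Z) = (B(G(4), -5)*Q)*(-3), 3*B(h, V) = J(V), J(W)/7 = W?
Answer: -1050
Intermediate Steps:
R = -15 (R = 3*(-5) = -15)
J(W) = 7*W
B(h, V) = 7*V/3 (B(h, V) = (7*V)/3 = 7*V/3)
U(Q, Z) = 35*Q (U(Q, Z) = (((7/3)*(-5))*Q)*(-3) = -35*Q/3*(-3) = 35*Q)
y(b) = -15/b
y(3/3)*U(2, 25) = (-15/1)*(35*2) = -15/1*70 = -15*1*70 = -15*70 = -1050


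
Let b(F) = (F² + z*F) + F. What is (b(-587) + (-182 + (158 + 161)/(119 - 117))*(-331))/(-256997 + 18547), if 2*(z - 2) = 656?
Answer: -315439/476900 ≈ -0.66144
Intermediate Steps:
z = 330 (z = 2 + (½)*656 = 2 + 328 = 330)
b(F) = F² + 331*F (b(F) = (F² + 330*F) + F = F² + 331*F)
(b(-587) + (-182 + (158 + 161)/(119 - 117))*(-331))/(-256997 + 18547) = (-587*(331 - 587) + (-182 + (158 + 161)/(119 - 117))*(-331))/(-256997 + 18547) = (-587*(-256) + (-182 + 319/2)*(-331))/(-238450) = (150272 + (-182 + 319*(½))*(-331))*(-1/238450) = (150272 + (-182 + 319/2)*(-331))*(-1/238450) = (150272 - 45/2*(-331))*(-1/238450) = (150272 + 14895/2)*(-1/238450) = (315439/2)*(-1/238450) = -315439/476900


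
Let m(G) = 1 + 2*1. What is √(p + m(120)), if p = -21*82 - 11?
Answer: I*√1730 ≈ 41.593*I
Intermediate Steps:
m(G) = 3 (m(G) = 1 + 2 = 3)
p = -1733 (p = -1722 - 11 = -1733)
√(p + m(120)) = √(-1733 + 3) = √(-1730) = I*√1730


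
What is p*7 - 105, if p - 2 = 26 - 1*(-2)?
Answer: 105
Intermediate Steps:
p = 30 (p = 2 + (26 - 1*(-2)) = 2 + (26 + 2) = 2 + 28 = 30)
p*7 - 105 = 30*7 - 105 = 210 - 105 = 105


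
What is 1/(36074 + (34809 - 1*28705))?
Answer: 1/42178 ≈ 2.3709e-5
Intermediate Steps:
1/(36074 + (34809 - 1*28705)) = 1/(36074 + (34809 - 28705)) = 1/(36074 + 6104) = 1/42178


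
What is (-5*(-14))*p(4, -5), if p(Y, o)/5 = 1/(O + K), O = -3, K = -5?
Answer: -175/4 ≈ -43.750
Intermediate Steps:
p(Y, o) = -5/8 (p(Y, o) = 5/(-3 - 5) = 5/(-8) = 5*(-1/8) = -5/8)
(-5*(-14))*p(4, -5) = -5*(-14)*(-5/8) = 70*(-5/8) = -175/4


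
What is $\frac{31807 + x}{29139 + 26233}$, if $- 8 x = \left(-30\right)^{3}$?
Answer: $\frac{17591}{27686} \approx 0.63538$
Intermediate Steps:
$x = 3375$ ($x = - \frac{\left(-30\right)^{3}}{8} = \left(- \frac{1}{8}\right) \left(-27000\right) = 3375$)
$\frac{31807 + x}{29139 + 26233} = \frac{31807 + 3375}{29139 + 26233} = \frac{35182}{55372} = 35182 \cdot \frac{1}{55372} = \frac{17591}{27686}$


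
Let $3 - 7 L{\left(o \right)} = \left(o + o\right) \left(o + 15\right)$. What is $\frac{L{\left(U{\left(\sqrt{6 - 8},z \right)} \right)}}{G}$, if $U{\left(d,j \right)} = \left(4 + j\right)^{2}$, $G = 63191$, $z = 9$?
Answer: $- \frac{62189}{442337} \approx -0.14059$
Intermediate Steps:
$L{\left(o \right)} = \frac{3}{7} - \frac{2 o \left(15 + o\right)}{7}$ ($L{\left(o \right)} = \frac{3}{7} - \frac{\left(o + o\right) \left(o + 15\right)}{7} = \frac{3}{7} - \frac{2 o \left(15 + o\right)}{7}$)
$\frac{L{\left(U{\left(\sqrt{6 - 8},z \right)} \right)}}{G} = \frac{\frac{3}{7} - \frac{30 \left(4 + 9\right)^{2}}{7} - \frac{2 \left(\left(4 + 9\right)^{2}\right)^{2}}{7}}{63191} = \left(\frac{3}{7} - \frac{30 \cdot 13^{2}}{7} - \frac{2 \left(13^{2}\right)^{2}}{7}\right) \frac{1}{63191} = \left(\frac{3}{7} - \frac{5070}{7} - \frac{2 \cdot 169^{2}}{7}\right) \frac{1}{63191} = \left(\frac{3}{7} - \frac{5070}{7} - \frac{57122}{7}\right) \frac{1}{63191} = \left(- \frac{62189}{7}\right) \frac{1}{63191} = - \frac{62189}{442337}$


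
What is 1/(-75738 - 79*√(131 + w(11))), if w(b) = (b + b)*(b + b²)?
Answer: -75738/5717303209 + 79*√3035/5717303209 ≈ -1.2486e-5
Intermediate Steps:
w(b) = 2*b*(b + b²) (w(b) = (2*b)*(b + b²) = 2*b*(b + b²))
1/(-75738 - 79*√(131 + w(11))) = 1/(-75738 - 79*√(131 + 2*11²*(1 + 11))) = 1/(-75738 - 79*√(131 + 2*121*12)) = 1/(-75738 - 79*√(131 + 2904)) = 1/(-75738 - 79*√3035)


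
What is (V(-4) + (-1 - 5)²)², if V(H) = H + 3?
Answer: 1225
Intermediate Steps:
V(H) = 3 + H
(V(-4) + (-1 - 5)²)² = ((3 - 4) + (-1 - 5)²)² = (-1 + (-6)²)² = (-1 + 36)² = 35² = 1225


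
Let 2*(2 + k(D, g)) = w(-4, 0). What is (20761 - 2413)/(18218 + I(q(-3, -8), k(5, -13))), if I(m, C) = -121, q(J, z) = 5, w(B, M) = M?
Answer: 18348/18097 ≈ 1.0139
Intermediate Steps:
k(D, g) = -2 (k(D, g) = -2 + (½)*0 = -2 + 0 = -2)
(20761 - 2413)/(18218 + I(q(-3, -8), k(5, -13))) = (20761 - 2413)/(18218 - 121) = 18348/18097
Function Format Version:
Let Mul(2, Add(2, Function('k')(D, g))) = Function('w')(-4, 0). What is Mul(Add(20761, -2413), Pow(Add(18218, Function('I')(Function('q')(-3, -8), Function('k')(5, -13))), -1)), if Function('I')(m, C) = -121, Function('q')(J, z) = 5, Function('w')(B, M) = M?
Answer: Rational(18348, 18097) ≈ 1.0139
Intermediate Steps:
Function('k')(D, g) = -2 (Function('k')(D, g) = Add(-2, Mul(Rational(1, 2), 0)) = Add(-2, 0) = -2)
Mul(Add(20761, -2413), Pow(Add(18218, Function('I')(Function('q')(-3, -8), Function('k')(5, -13))), -1)) = Mul(Add(20761, -2413), Pow(Add(18218, -121), -1)) = Mul(18348, Pow(18097, -1)) = Mul(18348, Rational(1, 18097)) = Rational(18348, 18097)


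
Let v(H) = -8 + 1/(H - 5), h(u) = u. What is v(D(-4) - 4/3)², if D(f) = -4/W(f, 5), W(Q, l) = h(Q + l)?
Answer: 63001/961 ≈ 65.558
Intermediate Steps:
W(Q, l) = Q + l
D(f) = -4/(5 + f) (D(f) = -4/(f + 5) = -4/(5 + f))
v(H) = -8 + 1/(-5 + H)
v(D(-4) - 4/3)² = ((41 - 8*(-4/(5 - 4) - 4/3))/(-5 + (-4/(5 - 4) - 4/3)))² = ((41 - 8*(-4/1 - 4*⅓))/(-5 + (-4/1 - 4*⅓)))² = ((41 - 8*(-4*1 - 4/3))/(-5 + (-4*1 - 4/3)))² = ((41 - 8*(-4 - 4/3))/(-5 + (-4 - 4/3)))² = ((41 - 8*(-16/3))/(-5 - 16/3))² = ((41 + 128/3)/(-31/3))² = (-3/31*251/3)² = (-251/31)² = 63001/961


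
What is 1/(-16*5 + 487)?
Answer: 1/407 ≈ 0.0024570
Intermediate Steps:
1/(-16*5 + 487) = 1/(-80 + 487) = 1/407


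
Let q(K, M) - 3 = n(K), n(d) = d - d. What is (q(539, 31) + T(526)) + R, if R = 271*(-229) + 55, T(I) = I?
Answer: -61475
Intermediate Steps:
n(d) = 0
q(K, M) = 3 (q(K, M) = 3 + 0 = 3)
R = -62004 (R = -62059 + 55 = -62004)
(q(539, 31) + T(526)) + R = (3 + 526) - 62004 = 529 - 62004 = -61475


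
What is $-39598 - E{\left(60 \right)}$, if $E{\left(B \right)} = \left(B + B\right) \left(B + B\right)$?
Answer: $-53998$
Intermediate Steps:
$E{\left(B \right)} = 4 B^{2}$ ($E{\left(B \right)} = 2 B 2 B = 4 B^{2}$)
$-39598 - E{\left(60 \right)} = -39598 - 4 \cdot 60^{2} = -39598 - 4 \cdot 3600 = -39598 - 14400 = -53998$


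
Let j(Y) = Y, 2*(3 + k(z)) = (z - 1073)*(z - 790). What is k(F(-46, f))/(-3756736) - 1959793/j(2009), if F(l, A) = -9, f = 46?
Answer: -115051458093/117926291 ≈ -975.62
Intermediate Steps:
k(z) = -3 + (-1073 + z)*(-790 + z)/2 (k(z) = -3 + ((z - 1073)*(z - 790))/2 = -3 + ((-1073 + z)*(-790 + z))/2 = -3 + (-1073 + z)*(-790 + z)/2)
k(F(-46, f))/(-3756736) - 1959793/j(2009) = (423832 + (½)*(-9)² - 1863/2*(-9))/(-3756736) - 1959793/2009 = (423832 + (½)*81 + 16767/2)*(-1/3756736) - 1959793*1/2009 = (423832 + 81/2 + 16767/2)*(-1/3756736) - 1959793/2009 = 432256*(-1/3756736) - 1959793/2009 = -6754/58699 - 1959793/2009 = -115051458093/117926291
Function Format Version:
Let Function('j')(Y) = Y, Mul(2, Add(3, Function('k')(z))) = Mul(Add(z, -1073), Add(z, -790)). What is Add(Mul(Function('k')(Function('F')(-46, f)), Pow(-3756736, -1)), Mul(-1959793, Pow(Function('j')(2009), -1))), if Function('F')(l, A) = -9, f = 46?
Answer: Rational(-115051458093, 117926291) ≈ -975.62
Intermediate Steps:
Function('k')(z) = Add(-3, Mul(Rational(1, 2), Add(-1073, z), Add(-790, z))) (Function('k')(z) = Add(-3, Mul(Rational(1, 2), Mul(Add(z, -1073), Add(z, -790)))) = Add(-3, Mul(Rational(1, 2), Mul(Add(-1073, z), Add(-790, z)))) = Add(-3, Mul(Rational(1, 2), Add(-1073, z), Add(-790, z))))
Add(Mul(Function('k')(Function('F')(-46, f)), Pow(-3756736, -1)), Mul(-1959793, Pow(Function('j')(2009), -1))) = Add(Mul(Add(423832, Mul(Rational(1, 2), Pow(-9, 2)), Mul(Rational(-1863, 2), -9)), Pow(-3756736, -1)), Mul(-1959793, Pow(2009, -1))) = Add(Mul(Add(423832, Mul(Rational(1, 2), 81), Rational(16767, 2)), Rational(-1, 3756736)), Mul(-1959793, Rational(1, 2009))) = Add(Mul(Add(423832, Rational(81, 2), Rational(16767, 2)), Rational(-1, 3756736)), Rational(-1959793, 2009)) = Add(Mul(432256, Rational(-1, 3756736)), Rational(-1959793, 2009)) = Add(Rational(-6754, 58699), Rational(-1959793, 2009)) = Rational(-115051458093, 117926291)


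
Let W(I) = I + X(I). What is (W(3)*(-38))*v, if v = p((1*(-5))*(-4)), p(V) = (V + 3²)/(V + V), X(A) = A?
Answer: -1653/10 ≈ -165.30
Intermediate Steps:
W(I) = 2*I (W(I) = I + I = 2*I)
p(V) = (9 + V)/(2*V) (p(V) = (V + 9)/((2*V)) = (9 + V)*(1/(2*V)) = (9 + V)/(2*V))
v = 29/40 (v = (9 + (1*(-5))*(-4))/(2*(((1*(-5))*(-4)))) = (9 - 5*(-4))/(2*((-5*(-4)))) = (½)*(9 + 20)/20 = (½)*(1/20)*29 = 29/40 ≈ 0.72500)
(W(3)*(-38))*v = ((2*3)*(-38))*(29/40) = (6*(-38))*(29/40) = -228*29/40 = -1653/10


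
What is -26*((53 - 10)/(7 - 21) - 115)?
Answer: 21489/7 ≈ 3069.9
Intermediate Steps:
-26*((53 - 10)/(7 - 21) - 115) = -26*(43/(-14) - 115) = -26*(43*(-1/14) - 115) = -26*(-43/14 - 115) = -26*(-1653/14) = 21489/7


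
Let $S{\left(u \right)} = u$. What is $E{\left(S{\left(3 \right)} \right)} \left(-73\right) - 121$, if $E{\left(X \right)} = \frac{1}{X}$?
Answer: $- \frac{436}{3} \approx -145.33$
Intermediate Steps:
$E{\left(S{\left(3 \right)} \right)} \left(-73\right) - 121 = \frac{1}{3} \left(-73\right) - 121 = - \frac{73}{3} - 121 = - \frac{436}{3}$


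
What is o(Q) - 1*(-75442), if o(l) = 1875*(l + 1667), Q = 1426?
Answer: 5874817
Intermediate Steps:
o(l) = 3125625 + 1875*l (o(l) = 1875*(1667 + l) = 3125625 + 1875*l)
o(Q) - 1*(-75442) = (3125625 + 1875*1426) - 1*(-75442) = (3125625 + 2673750) + 75442 = 5799375 + 75442 = 5874817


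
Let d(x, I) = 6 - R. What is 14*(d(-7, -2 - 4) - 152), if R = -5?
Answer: -1974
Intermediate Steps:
d(x, I) = 11 (d(x, I) = 6 - 1*(-5) = 6 + 5 = 11)
14*(d(-7, -2 - 4) - 152) = 14*(11 - 152) = 14*(-141) = -1974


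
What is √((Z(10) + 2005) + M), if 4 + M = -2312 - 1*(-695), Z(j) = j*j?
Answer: 22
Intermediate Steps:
Z(j) = j²
M = -1621 (M = -4 + (-2312 - 1*(-695)) = -4 + (-2312 + 695) = -4 - 1617 = -1621)
√((Z(10) + 2005) + M) = √((10² + 2005) - 1621) = √((100 + 2005) - 1621) = √(2105 - 1621) = √484 = 22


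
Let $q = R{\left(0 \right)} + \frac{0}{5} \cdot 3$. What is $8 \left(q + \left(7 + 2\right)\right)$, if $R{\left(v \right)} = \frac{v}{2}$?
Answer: $72$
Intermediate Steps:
$R{\left(v \right)} = \frac{v}{2}$ ($R{\left(v \right)} = v \frac{1}{2} = \frac{v}{2}$)
$q = 0$ ($q = \frac{1}{2} \cdot 0 + \frac{0}{5} \cdot 3 = 0 + 0 \cdot \frac{1}{5} \cdot 3 = 0 + 0 \cdot 3 = 0 + 0 = 0$)
$8 \left(q + \left(7 + 2\right)\right) = 8 \left(0 + \left(7 + 2\right)\right) = 8 \left(0 + 9\right) = 8 \cdot 9 = 72$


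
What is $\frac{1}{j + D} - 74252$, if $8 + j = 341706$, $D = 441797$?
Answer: $- \frac{58176070739}{783495} \approx -74252.0$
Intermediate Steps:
$j = 341698$ ($j = -8 + 341706 = 341698$)
$\frac{1}{j + D} - 74252 = \frac{1}{341698 + 441797} - 74252 = \frac{1}{783495} - 74252 = - \frac{58176070739}{783495}$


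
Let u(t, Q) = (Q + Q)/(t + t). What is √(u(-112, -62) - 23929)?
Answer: I*√18759902/28 ≈ 154.69*I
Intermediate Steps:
u(t, Q) = Q/t (u(t, Q) = (2*Q)/((2*t)) = (2*Q)*(1/(2*t)) = Q/t)
√(u(-112, -62) - 23929) = √(-62/(-112) - 23929) = √(-62*(-1/112) - 23929) = √(31/56 - 23929) = √(-1339993/56) = I*√18759902/28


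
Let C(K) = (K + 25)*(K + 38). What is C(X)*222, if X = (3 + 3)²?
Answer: 1002108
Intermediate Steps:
X = 36 (X = 6² = 36)
C(K) = (25 + K)*(38 + K)
C(X)*222 = (950 + 36² + 63*36)*222 = (950 + 1296 + 2268)*222 = 4514*222 = 1002108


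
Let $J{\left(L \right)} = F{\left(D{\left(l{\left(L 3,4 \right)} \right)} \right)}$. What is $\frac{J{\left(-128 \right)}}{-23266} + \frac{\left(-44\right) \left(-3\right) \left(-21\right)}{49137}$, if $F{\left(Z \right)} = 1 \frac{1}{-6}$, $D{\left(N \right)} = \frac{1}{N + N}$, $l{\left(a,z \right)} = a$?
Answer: $- \frac{11724575}{207858444} \approx -0.056407$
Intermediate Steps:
$D{\left(N \right)} = \frac{1}{2 N}$
$F{\left(Z \right)} = - \frac{1}{6}$ ($F{\left(Z \right)} = 1 \left(- \frac{1}{6}\right) = - \frac{1}{6}$)
$J{\left(L \right)} = - \frac{1}{6}$
$\frac{J{\left(-128 \right)}}{-23266} + \frac{\left(-44\right) \left(-3\right) \left(-21\right)}{49137} = - \frac{1}{6 \left(-23266\right)} + \frac{\left(-44\right) \left(-3\right) \left(-21\right)}{49137} = \left(- \frac{1}{6}\right) \left(- \frac{1}{23266}\right) + 132 \left(-21\right) \frac{1}{49137} = \frac{1}{139596} - \frac{84}{1489} = - \frac{11724575}{207858444}$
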